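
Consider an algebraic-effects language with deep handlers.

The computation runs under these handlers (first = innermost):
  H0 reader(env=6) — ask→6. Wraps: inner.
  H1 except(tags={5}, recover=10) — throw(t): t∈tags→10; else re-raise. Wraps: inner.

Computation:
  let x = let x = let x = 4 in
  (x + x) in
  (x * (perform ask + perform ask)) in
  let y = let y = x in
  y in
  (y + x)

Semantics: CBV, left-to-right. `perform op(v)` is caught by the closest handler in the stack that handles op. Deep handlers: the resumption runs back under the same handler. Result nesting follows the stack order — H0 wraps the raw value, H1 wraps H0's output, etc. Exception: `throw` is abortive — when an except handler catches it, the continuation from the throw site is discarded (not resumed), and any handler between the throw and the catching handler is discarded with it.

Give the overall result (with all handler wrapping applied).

Answer: 192

Working:
ask @ H0 ⇒ 6
ask @ H0 ⇒ 6
H0 returns 192
H1 returns 192
= 192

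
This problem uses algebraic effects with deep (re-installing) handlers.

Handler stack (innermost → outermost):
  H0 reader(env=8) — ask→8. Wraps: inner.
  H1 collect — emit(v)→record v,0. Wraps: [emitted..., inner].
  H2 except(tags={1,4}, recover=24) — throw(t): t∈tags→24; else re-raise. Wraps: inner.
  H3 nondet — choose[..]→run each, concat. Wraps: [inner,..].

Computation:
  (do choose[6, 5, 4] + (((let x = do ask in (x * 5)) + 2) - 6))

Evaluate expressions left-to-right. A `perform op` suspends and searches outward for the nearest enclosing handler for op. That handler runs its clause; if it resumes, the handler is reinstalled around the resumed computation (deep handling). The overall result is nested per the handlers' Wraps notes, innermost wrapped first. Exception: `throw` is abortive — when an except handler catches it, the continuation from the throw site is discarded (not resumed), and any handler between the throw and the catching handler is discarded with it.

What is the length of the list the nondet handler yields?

Answer: 3

Evaluation trace:
choose[6, 5, 4] @ H3
  branch[0] choose=6:
    ask @ H0 ⇒ 8
    H0 returns 42
    H1 returns [42]
    H2 returns [42]
    H3 returns [[42]]
  branch[1] choose=5:
    ask @ H0 ⇒ 8
    H0 returns 41
    H1 returns [41]
    H2 returns [41]
    H3 returns [[41]]
  branch[2] choose=4:
    ask @ H0 ⇒ 8
    H0 returns 40
    H1 returns [40]
    H2 returns [40]
    H3 returns [[40]]
= [[42], [41], [40]]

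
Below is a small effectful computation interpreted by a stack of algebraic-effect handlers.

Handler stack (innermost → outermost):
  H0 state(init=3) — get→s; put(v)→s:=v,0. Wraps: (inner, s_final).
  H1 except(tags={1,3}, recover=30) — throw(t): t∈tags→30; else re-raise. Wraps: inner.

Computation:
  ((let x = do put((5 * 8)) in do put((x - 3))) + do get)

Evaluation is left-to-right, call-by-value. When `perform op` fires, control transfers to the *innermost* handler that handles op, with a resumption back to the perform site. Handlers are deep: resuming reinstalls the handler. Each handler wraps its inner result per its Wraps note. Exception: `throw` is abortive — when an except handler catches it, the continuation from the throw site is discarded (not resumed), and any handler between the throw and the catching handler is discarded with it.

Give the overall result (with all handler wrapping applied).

Working:
put(40) @ H0 ⇒ s:=40
put(-3) @ H0 ⇒ s:=-3
get @ H0 ⇒ -3
H0 returns (-3, -3)
H1 returns (-3, -3)
= (-3, -3)

Answer: (-3, -3)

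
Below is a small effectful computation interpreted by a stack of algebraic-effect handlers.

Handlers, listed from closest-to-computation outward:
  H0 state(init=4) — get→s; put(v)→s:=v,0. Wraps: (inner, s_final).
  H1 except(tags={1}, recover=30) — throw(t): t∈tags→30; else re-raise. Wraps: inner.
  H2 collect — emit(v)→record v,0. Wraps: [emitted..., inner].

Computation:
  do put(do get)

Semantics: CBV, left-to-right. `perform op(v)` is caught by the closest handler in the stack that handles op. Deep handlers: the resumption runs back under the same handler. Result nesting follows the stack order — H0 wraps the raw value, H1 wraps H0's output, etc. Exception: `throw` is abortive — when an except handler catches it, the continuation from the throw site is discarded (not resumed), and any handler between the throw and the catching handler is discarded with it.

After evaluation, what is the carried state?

Answer: 4

Evaluation trace:
get @ H0 ⇒ 4
put(4) @ H0 ⇒ s:=4
H0 returns (0, 4)
H1 returns (0, 4)
H2 returns [(0, 4)]
= [(0, 4)]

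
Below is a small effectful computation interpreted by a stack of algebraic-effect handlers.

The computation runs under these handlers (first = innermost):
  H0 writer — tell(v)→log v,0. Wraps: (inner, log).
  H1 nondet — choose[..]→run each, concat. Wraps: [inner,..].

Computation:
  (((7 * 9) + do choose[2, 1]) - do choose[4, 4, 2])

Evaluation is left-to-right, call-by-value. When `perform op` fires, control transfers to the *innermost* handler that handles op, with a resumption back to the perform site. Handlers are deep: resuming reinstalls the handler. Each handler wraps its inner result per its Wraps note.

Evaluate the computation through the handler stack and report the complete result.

Answer: [(61, ()), (61, ()), (63, ()), (60, ()), (60, ()), (62, ())]

Working:
choose[2, 1] @ H1
  branch[0] choose=2:
    choose[4, 4, 2] @ H1
      branch[0] choose=4:
        H0 returns (61, ())
        H1 returns [(61, ())]
      branch[1] choose=4:
        H0 returns (61, ())
        H1 returns [(61, ())]
      branch[2] choose=2:
        H0 returns (63, ())
        H1 returns [(63, ())]
  branch[1] choose=1:
    choose[4, 4, 2] @ H1
      branch[0] choose=4:
        H0 returns (60, ())
        H1 returns [(60, ())]
      branch[1] choose=4:
        H0 returns (60, ())
        H1 returns [(60, ())]
      branch[2] choose=2:
        H0 returns (62, ())
        H1 returns [(62, ())]
= [(61, ()), (61, ()), (63, ()), (60, ()), (60, ()), (62, ())]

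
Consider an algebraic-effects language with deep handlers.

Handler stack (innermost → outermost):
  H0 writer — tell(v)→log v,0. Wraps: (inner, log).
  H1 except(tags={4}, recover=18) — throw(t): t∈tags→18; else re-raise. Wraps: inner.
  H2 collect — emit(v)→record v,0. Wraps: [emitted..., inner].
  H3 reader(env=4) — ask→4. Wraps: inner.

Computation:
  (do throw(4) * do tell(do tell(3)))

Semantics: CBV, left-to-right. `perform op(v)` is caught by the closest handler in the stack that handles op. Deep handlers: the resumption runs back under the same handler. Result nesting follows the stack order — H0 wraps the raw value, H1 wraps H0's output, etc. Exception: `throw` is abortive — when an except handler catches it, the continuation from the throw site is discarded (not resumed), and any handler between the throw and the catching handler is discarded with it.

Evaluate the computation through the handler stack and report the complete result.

Answer: [18]

Step-by-step:
throw(4) @ H1 caught ⇒ 18
H2 returns [18]
H3 returns [18]
= [18]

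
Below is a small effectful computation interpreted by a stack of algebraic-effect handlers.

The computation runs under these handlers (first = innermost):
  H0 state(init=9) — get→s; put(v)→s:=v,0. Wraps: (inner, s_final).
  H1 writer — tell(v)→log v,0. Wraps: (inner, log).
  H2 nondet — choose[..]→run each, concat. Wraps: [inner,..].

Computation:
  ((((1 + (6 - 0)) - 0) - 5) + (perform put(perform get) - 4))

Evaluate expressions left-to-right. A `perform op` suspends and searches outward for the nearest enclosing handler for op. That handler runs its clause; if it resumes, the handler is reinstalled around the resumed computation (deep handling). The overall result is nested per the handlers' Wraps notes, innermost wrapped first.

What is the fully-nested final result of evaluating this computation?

Answer: [((-2, 9), ())]

Evaluation trace:
get @ H0 ⇒ 9
put(9) @ H0 ⇒ s:=9
H0 returns (-2, 9)
H1 returns ((-2, 9), ())
H2 returns [((-2, 9), ())]
= [((-2, 9), ())]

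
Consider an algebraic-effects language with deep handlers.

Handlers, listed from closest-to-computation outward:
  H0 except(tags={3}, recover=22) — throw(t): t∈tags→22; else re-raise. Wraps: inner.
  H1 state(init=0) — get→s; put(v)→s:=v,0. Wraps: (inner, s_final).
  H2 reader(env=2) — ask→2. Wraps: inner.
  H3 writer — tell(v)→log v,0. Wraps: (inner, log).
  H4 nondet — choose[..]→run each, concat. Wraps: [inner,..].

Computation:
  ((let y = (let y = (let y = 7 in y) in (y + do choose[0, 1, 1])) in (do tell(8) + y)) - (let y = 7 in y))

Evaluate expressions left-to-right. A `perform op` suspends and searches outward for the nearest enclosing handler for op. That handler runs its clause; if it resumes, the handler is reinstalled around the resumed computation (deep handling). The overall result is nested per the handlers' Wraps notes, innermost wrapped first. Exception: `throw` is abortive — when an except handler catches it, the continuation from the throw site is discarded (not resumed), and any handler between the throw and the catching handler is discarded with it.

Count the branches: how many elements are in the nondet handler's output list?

Answer: 3

Working:
choose[0, 1, 1] @ H4
  branch[0] choose=0:
    tell(8) @ H3 ⇒ log+=8
    H0 returns 0
    H1 returns (0, 0)
    H2 returns (0, 0)
    H3 returns ((0, 0), (8))
    H4 returns [((0, 0), (8))]
  branch[1] choose=1:
    tell(8) @ H3 ⇒ log+=8
    H0 returns 1
    H1 returns (1, 0)
    H2 returns (1, 0)
    H3 returns ((1, 0), (8))
    H4 returns [((1, 0), (8))]
  branch[2] choose=1:
    tell(8) @ H3 ⇒ log+=8
    H0 returns 1
    H1 returns (1, 0)
    H2 returns (1, 0)
    H3 returns ((1, 0), (8))
    H4 returns [((1, 0), (8))]
= [((0, 0), (8)), ((1, 0), (8)), ((1, 0), (8))]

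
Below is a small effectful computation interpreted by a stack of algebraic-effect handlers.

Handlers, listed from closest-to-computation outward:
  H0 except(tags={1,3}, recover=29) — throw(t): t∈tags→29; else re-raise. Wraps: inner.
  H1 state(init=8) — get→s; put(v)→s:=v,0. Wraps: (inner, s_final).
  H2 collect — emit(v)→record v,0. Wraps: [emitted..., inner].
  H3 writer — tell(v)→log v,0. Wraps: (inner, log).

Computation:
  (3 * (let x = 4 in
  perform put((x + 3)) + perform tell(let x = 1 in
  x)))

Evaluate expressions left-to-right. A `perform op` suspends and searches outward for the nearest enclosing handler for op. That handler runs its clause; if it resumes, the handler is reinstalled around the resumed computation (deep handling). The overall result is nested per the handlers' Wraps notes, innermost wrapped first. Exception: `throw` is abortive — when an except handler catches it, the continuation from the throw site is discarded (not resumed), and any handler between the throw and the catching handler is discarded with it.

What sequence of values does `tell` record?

Evaluation trace:
put(7) @ H1 ⇒ s:=7
tell(1) @ H3 ⇒ log+=1
H0 returns 0
H1 returns (0, 7)
H2 returns [(0, 7)]
H3 returns ([(0, 7)], (1))
= ([(0, 7)], (1))

Answer: (1)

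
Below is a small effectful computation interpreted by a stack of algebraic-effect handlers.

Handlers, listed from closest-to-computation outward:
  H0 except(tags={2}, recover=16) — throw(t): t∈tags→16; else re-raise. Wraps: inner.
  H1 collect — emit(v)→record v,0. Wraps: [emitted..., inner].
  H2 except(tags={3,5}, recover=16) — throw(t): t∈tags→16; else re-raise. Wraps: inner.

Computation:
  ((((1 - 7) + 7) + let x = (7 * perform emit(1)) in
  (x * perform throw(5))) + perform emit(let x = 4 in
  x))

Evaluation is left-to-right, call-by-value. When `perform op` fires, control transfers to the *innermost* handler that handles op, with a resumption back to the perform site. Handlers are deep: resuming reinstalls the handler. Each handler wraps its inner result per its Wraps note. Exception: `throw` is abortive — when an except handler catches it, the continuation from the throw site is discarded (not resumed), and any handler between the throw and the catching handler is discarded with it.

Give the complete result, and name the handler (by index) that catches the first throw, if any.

Answer: 16 ; first throw caught by: H2

Evaluation trace:
emit(1) @ H1 ⇒ out+=1
throw(5) @ H0 re-raised
throw(5) @ H2 caught ⇒ 16
= 16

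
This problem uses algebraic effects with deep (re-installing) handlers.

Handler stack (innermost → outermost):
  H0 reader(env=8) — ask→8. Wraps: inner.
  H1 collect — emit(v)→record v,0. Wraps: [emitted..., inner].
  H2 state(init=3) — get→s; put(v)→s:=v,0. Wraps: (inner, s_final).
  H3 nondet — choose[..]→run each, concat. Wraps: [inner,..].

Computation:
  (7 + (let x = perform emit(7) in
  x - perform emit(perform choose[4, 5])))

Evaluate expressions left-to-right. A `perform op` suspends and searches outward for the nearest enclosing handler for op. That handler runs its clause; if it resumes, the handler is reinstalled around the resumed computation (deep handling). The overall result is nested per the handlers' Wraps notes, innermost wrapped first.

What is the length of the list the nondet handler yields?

Answer: 2

Step-by-step:
emit(7) @ H1 ⇒ out+=7
choose[4, 5] @ H3
  branch[0] choose=4:
    emit(4) @ H1 ⇒ out+=4
    H0 returns 7
    H1 returns [7, 4, 7]
    H2 returns ([7, 4, 7], 3)
    H3 returns [([7, 4, 7], 3)]
  branch[1] choose=5:
    emit(5) @ H1 ⇒ out+=5
    H0 returns 7
    H1 returns [7, 5, 7]
    H2 returns ([7, 5, 7], 3)
    H3 returns [([7, 5, 7], 3)]
= [([7, 4, 7], 3), ([7, 5, 7], 3)]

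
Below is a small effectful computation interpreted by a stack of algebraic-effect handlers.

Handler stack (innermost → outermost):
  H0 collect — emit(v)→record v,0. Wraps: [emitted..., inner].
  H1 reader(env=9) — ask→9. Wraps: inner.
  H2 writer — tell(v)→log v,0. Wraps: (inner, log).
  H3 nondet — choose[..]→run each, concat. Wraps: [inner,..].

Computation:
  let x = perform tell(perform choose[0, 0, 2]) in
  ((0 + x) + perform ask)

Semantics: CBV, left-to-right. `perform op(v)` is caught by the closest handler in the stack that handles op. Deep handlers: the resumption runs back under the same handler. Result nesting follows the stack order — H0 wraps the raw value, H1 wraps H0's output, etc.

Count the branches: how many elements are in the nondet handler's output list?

Step-by-step:
choose[0, 0, 2] @ H3
  branch[0] choose=0:
    tell(0) @ H2 ⇒ log+=0
    ask @ H1 ⇒ 9
    H0 returns [9]
    H1 returns [9]
    H2 returns ([9], (0))
    H3 returns [([9], (0))]
  branch[1] choose=0:
    tell(0) @ H2 ⇒ log+=0
    ask @ H1 ⇒ 9
    H0 returns [9]
    H1 returns [9]
    H2 returns ([9], (0))
    H3 returns [([9], (0))]
  branch[2] choose=2:
    tell(2) @ H2 ⇒ log+=2
    ask @ H1 ⇒ 9
    H0 returns [9]
    H1 returns [9]
    H2 returns ([9], (2))
    H3 returns [([9], (2))]
= [([9], (0)), ([9], (0)), ([9], (2))]

Answer: 3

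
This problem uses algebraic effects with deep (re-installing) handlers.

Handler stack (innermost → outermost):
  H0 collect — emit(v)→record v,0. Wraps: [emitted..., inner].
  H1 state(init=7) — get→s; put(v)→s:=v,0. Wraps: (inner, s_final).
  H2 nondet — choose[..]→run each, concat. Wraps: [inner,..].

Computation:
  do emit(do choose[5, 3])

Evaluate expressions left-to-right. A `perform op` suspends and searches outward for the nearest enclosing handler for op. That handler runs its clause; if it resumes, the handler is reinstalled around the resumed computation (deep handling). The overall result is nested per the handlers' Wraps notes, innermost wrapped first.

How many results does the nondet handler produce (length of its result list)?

Step-by-step:
choose[5, 3] @ H2
  branch[0] choose=5:
    emit(5) @ H0 ⇒ out+=5
    H0 returns [5, 0]
    H1 returns ([5, 0], 7)
    H2 returns [([5, 0], 7)]
  branch[1] choose=3:
    emit(3) @ H0 ⇒ out+=3
    H0 returns [3, 0]
    H1 returns ([3, 0], 7)
    H2 returns [([3, 0], 7)]
= [([5, 0], 7), ([3, 0], 7)]

Answer: 2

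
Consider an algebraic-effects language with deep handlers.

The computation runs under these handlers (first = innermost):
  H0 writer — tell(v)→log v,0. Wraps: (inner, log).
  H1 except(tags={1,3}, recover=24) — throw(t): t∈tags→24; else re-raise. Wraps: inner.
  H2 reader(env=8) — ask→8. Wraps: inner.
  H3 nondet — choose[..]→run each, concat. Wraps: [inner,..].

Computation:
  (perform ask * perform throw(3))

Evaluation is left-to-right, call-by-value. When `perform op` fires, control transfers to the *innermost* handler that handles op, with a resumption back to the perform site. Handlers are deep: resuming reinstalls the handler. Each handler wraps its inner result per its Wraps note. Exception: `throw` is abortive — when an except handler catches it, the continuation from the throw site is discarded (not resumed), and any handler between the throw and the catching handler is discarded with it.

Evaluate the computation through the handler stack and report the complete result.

Working:
ask @ H2 ⇒ 8
throw(3) @ H1 caught ⇒ 24
H2 returns 24
H3 returns [24]
= [24]

Answer: [24]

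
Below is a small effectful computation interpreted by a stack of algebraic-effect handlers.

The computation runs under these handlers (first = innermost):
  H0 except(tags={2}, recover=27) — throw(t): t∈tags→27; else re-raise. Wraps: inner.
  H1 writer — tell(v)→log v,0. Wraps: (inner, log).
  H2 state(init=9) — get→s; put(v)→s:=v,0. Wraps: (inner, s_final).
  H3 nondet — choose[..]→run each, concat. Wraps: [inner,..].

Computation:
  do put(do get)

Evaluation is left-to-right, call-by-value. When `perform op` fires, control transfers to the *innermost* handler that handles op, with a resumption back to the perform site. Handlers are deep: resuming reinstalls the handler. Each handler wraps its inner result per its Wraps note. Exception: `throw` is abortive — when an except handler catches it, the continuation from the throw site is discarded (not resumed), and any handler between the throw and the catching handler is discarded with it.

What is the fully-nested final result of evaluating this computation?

Working:
get @ H2 ⇒ 9
put(9) @ H2 ⇒ s:=9
H0 returns 0
H1 returns (0, ())
H2 returns ((0, ()), 9)
H3 returns [((0, ()), 9)]
= [((0, ()), 9)]

Answer: [((0, ()), 9)]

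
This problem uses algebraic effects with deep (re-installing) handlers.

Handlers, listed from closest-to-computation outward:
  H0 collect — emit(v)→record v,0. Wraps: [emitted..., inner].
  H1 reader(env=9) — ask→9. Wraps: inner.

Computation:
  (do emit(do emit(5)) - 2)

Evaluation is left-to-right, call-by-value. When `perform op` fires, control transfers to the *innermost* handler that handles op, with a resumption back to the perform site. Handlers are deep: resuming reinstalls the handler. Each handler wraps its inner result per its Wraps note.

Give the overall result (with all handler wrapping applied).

Working:
emit(5) @ H0 ⇒ out+=5
emit(0) @ H0 ⇒ out+=0
H0 returns [5, 0, -2]
H1 returns [5, 0, -2]
= [5, 0, -2]

Answer: [5, 0, -2]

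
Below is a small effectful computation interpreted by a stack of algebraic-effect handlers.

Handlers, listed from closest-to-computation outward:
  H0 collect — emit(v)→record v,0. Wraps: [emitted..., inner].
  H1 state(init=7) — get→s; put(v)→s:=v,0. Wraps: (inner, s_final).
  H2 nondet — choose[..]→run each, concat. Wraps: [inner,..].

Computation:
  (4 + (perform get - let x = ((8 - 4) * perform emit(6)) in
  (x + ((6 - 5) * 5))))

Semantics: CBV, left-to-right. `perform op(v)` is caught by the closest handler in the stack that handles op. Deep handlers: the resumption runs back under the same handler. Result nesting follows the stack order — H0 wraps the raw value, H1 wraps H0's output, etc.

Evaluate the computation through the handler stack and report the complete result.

Working:
get @ H1 ⇒ 7
emit(6) @ H0 ⇒ out+=6
H0 returns [6, 6]
H1 returns ([6, 6], 7)
H2 returns [([6, 6], 7)]
= [([6, 6], 7)]

Answer: [([6, 6], 7)]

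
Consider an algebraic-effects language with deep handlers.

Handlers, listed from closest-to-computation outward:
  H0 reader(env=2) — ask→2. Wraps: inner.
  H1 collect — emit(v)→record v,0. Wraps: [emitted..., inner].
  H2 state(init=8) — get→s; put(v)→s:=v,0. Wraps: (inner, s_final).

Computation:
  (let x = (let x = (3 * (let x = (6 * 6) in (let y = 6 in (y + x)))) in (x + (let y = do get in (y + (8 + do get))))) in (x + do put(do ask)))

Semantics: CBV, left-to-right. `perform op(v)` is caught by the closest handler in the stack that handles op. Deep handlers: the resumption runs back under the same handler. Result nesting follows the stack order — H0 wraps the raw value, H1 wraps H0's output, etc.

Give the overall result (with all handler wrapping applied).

Step-by-step:
get @ H2 ⇒ 8
get @ H2 ⇒ 8
ask @ H0 ⇒ 2
put(2) @ H2 ⇒ s:=2
H0 returns 150
H1 returns [150]
H2 returns ([150], 2)
= ([150], 2)

Answer: ([150], 2)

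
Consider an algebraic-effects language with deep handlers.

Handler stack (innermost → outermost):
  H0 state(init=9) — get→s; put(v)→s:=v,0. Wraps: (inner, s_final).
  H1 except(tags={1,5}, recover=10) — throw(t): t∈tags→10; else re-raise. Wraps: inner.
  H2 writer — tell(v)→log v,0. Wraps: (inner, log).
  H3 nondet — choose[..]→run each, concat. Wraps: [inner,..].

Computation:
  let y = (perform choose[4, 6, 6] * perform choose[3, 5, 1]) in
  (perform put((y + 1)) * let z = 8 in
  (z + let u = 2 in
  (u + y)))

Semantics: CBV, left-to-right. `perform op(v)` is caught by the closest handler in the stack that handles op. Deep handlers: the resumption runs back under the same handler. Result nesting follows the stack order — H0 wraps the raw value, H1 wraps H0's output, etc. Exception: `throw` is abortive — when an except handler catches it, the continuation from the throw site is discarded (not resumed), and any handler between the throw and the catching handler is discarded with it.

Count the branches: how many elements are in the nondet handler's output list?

Answer: 9

Working:
choose[4, 6, 6] @ H3
  branch[0] choose=4:
    choose[3, 5, 1] @ H3
      branch[0] choose=3:
        put(13) @ H0 ⇒ s:=13
        H0 returns (0, 13)
        H1 returns (0, 13)
        H2 returns ((0, 13), ())
        H3 returns [((0, 13), ())]
      branch[1] choose=5:
        put(21) @ H0 ⇒ s:=21
        H0 returns (0, 21)
        H1 returns (0, 21)
        H2 returns ((0, 21), ())
        H3 returns [((0, 21), ())]
      branch[2] choose=1:
        put(5) @ H0 ⇒ s:=5
        H0 returns (0, 5)
        H1 returns (0, 5)
        H2 returns ((0, 5), ())
        H3 returns [((0, 5), ())]
  branch[1] choose=6:
    choose[3, 5, 1] @ H3
      branch[0] choose=3:
        put(19) @ H0 ⇒ s:=19
        H0 returns (0, 19)
        H1 returns (0, 19)
        H2 returns ((0, 19), ())
        H3 returns [((0, 19), ())]
      branch[1] choose=5:
        put(31) @ H0 ⇒ s:=31
        H0 returns (0, 31)
        H1 returns (0, 31)
        H2 returns ((0, 31), ())
        H3 returns [((0, 31), ())]
      branch[2] choose=1:
        put(7) @ H0 ⇒ s:=7
        H0 returns (0, 7)
        H1 returns (0, 7)
        H2 returns ((0, 7), ())
        H3 returns [((0, 7), ())]
  branch[2] choose=6:
    choose[3, 5, 1] @ H3
      branch[0] choose=3:
        put(19) @ H0 ⇒ s:=19
        H0 returns (0, 19)
        H1 returns (0, 19)
        H2 returns ((0, 19), ())
        H3 returns [((0, 19), ())]
      branch[1] choose=5:
        put(31) @ H0 ⇒ s:=31
        H0 returns (0, 31)
        H1 returns (0, 31)
        H2 returns ((0, 31), ())
        H3 returns [((0, 31), ())]
      branch[2] choose=1:
        put(7) @ H0 ⇒ s:=7
        H0 returns (0, 7)
        H1 returns (0, 7)
        H2 returns ((0, 7), ())
        H3 returns [((0, 7), ())]
= [((0, 13), ()), ((0, 21), ()), ((0, 5), ()), ((0, 19), ()), ((0, 31), ()), ((0, 7), ()), ((0, 19), ()), ((0, 31), ()), ((0, 7), ())]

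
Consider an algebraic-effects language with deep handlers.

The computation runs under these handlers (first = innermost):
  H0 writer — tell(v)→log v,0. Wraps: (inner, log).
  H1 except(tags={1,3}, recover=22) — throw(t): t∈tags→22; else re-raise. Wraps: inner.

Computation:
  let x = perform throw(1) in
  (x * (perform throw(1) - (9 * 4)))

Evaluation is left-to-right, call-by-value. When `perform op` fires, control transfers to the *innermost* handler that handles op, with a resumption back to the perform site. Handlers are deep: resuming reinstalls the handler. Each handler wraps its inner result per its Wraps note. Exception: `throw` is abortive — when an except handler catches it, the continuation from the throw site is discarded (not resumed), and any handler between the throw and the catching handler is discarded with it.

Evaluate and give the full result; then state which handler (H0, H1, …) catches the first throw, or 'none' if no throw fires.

Step-by-step:
throw(1) @ H1 caught ⇒ 22
= 22

Answer: 22 ; first throw caught by: H1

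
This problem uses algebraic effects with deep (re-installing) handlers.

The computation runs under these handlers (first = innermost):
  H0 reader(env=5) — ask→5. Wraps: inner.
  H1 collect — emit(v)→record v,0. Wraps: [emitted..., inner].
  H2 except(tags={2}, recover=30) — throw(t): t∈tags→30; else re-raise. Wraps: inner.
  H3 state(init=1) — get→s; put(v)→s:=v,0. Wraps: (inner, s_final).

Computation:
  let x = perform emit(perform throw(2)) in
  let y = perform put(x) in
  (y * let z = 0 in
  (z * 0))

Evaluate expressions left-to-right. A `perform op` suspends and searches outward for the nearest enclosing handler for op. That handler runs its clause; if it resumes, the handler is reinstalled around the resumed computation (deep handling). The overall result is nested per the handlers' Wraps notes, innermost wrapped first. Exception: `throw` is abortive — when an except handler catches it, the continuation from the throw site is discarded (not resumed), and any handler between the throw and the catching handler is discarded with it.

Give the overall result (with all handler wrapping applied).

Answer: (30, 1)

Step-by-step:
throw(2) @ H2 caught ⇒ 30
H3 returns (30, 1)
= (30, 1)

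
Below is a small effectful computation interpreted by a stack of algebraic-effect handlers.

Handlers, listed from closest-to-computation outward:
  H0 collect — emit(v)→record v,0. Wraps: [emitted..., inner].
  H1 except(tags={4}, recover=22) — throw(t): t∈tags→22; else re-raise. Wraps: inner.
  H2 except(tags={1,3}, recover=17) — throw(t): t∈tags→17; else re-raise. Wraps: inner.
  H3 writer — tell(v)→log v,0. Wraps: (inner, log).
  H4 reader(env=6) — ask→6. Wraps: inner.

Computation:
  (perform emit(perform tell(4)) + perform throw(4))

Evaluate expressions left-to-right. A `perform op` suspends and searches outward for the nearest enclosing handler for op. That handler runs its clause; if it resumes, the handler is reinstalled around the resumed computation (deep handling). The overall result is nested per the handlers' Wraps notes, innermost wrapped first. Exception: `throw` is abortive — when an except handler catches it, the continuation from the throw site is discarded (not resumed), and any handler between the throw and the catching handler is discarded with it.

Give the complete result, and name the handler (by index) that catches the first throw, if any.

Step-by-step:
tell(4) @ H3 ⇒ log+=4
emit(0) @ H0 ⇒ out+=0
throw(4) @ H1 caught ⇒ 22
H2 returns 22
H3 returns (22, (4))
H4 returns (22, (4))
= (22, (4))

Answer: (22, (4)) ; first throw caught by: H1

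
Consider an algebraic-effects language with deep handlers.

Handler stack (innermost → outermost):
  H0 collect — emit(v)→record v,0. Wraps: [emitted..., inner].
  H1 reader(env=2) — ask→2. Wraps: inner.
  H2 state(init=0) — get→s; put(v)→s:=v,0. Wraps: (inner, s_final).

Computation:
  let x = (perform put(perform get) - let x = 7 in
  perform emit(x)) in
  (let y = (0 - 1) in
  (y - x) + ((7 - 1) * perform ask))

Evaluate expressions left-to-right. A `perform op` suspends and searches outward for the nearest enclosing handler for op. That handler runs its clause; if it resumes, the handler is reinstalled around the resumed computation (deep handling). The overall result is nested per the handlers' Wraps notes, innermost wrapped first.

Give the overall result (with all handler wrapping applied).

Step-by-step:
get @ H2 ⇒ 0
put(0) @ H2 ⇒ s:=0
emit(7) @ H0 ⇒ out+=7
ask @ H1 ⇒ 2
H0 returns [7, 11]
H1 returns [7, 11]
H2 returns ([7, 11], 0)
= ([7, 11], 0)

Answer: ([7, 11], 0)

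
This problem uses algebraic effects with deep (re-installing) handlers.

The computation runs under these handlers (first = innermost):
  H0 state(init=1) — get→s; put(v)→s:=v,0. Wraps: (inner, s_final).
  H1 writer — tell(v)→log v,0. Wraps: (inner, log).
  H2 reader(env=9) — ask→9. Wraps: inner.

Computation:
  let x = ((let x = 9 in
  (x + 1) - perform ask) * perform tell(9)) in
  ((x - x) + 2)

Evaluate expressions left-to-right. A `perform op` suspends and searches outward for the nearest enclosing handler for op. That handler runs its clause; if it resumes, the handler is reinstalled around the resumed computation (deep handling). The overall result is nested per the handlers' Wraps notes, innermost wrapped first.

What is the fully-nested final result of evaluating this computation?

Answer: ((2, 1), (9))

Evaluation trace:
ask @ H2 ⇒ 9
tell(9) @ H1 ⇒ log+=9
H0 returns (2, 1)
H1 returns ((2, 1), (9))
H2 returns ((2, 1), (9))
= ((2, 1), (9))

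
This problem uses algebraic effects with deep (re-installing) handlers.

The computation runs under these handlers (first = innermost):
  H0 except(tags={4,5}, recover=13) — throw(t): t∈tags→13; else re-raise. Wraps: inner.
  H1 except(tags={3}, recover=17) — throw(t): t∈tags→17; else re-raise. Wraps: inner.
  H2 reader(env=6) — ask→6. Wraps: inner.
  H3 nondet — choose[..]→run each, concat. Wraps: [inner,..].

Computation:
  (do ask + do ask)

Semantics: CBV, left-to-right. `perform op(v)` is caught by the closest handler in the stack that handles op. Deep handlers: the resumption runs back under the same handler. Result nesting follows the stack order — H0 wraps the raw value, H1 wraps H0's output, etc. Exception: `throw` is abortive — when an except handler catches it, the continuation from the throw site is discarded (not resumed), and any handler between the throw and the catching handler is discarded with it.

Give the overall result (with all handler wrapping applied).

Working:
ask @ H2 ⇒ 6
ask @ H2 ⇒ 6
H0 returns 12
H1 returns 12
H2 returns 12
H3 returns [12]
= [12]

Answer: [12]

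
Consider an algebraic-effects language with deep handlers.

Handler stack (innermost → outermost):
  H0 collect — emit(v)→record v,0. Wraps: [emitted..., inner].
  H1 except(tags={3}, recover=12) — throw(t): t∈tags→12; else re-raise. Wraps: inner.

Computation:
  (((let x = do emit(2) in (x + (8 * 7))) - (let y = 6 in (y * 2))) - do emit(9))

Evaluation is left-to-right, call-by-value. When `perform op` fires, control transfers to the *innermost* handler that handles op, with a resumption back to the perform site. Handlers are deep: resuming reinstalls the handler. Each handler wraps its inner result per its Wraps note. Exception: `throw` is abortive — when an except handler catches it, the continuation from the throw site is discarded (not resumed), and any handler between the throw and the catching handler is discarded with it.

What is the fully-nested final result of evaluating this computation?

Answer: [2, 9, 44]

Working:
emit(2) @ H0 ⇒ out+=2
emit(9) @ H0 ⇒ out+=9
H0 returns [2, 9, 44]
H1 returns [2, 9, 44]
= [2, 9, 44]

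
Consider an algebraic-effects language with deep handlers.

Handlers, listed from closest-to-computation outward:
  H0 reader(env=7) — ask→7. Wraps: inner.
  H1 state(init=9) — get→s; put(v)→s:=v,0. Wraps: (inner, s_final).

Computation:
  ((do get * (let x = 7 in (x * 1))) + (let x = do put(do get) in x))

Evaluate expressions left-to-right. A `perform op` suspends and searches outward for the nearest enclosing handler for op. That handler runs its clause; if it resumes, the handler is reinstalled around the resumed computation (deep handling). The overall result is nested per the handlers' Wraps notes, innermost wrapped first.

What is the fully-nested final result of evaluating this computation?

Answer: (63, 9)

Step-by-step:
get @ H1 ⇒ 9
get @ H1 ⇒ 9
put(9) @ H1 ⇒ s:=9
H0 returns 63
H1 returns (63, 9)
= (63, 9)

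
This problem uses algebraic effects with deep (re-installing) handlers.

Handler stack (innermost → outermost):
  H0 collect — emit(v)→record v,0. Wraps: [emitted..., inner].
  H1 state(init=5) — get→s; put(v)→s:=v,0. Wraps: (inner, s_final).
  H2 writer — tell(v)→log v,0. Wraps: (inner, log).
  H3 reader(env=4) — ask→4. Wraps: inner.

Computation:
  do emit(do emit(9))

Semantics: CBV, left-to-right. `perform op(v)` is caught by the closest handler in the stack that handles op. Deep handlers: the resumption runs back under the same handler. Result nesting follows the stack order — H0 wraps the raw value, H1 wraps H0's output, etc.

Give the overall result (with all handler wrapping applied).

Evaluation trace:
emit(9) @ H0 ⇒ out+=9
emit(0) @ H0 ⇒ out+=0
H0 returns [9, 0, 0]
H1 returns ([9, 0, 0], 5)
H2 returns (([9, 0, 0], 5), ())
H3 returns (([9, 0, 0], 5), ())
= (([9, 0, 0], 5), ())

Answer: (([9, 0, 0], 5), ())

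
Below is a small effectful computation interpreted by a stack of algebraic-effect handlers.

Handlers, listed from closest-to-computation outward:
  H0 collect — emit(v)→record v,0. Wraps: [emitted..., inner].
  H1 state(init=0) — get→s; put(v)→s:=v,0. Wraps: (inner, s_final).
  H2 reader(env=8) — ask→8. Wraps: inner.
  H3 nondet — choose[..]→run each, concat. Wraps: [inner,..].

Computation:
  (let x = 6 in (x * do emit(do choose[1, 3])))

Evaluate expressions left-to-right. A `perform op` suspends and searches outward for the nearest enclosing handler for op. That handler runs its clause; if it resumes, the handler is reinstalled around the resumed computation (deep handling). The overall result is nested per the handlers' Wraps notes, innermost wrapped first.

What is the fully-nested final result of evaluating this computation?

Answer: [([1, 0], 0), ([3, 0], 0)]

Working:
choose[1, 3] @ H3
  branch[0] choose=1:
    emit(1) @ H0 ⇒ out+=1
    H0 returns [1, 0]
    H1 returns ([1, 0], 0)
    H2 returns ([1, 0], 0)
    H3 returns [([1, 0], 0)]
  branch[1] choose=3:
    emit(3) @ H0 ⇒ out+=3
    H0 returns [3, 0]
    H1 returns ([3, 0], 0)
    H2 returns ([3, 0], 0)
    H3 returns [([3, 0], 0)]
= [([1, 0], 0), ([3, 0], 0)]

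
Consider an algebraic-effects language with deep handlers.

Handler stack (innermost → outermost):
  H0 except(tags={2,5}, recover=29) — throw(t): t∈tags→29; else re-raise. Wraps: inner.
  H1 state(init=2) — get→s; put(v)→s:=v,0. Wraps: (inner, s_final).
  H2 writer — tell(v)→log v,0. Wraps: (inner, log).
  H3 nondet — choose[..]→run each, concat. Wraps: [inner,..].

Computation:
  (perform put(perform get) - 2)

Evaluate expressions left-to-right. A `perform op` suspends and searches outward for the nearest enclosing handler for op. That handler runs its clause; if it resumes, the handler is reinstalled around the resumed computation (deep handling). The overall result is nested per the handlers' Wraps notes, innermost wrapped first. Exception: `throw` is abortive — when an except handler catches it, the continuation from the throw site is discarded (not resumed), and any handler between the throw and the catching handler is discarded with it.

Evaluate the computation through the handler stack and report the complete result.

Answer: [((-2, 2), ())]

Step-by-step:
get @ H1 ⇒ 2
put(2) @ H1 ⇒ s:=2
H0 returns -2
H1 returns (-2, 2)
H2 returns ((-2, 2), ())
H3 returns [((-2, 2), ())]
= [((-2, 2), ())]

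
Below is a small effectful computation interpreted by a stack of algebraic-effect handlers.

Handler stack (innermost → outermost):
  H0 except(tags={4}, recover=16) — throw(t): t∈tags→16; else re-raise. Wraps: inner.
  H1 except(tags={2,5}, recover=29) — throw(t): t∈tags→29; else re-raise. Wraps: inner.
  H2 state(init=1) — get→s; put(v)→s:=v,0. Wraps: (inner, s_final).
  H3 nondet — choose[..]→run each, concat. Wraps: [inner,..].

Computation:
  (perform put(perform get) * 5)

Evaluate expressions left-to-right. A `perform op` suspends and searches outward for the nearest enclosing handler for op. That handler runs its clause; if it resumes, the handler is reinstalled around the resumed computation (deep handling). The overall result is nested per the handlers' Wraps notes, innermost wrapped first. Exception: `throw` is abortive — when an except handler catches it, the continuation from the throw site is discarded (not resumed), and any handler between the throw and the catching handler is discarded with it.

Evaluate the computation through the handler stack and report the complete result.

Working:
get @ H2 ⇒ 1
put(1) @ H2 ⇒ s:=1
H0 returns 0
H1 returns 0
H2 returns (0, 1)
H3 returns [(0, 1)]
= [(0, 1)]

Answer: [(0, 1)]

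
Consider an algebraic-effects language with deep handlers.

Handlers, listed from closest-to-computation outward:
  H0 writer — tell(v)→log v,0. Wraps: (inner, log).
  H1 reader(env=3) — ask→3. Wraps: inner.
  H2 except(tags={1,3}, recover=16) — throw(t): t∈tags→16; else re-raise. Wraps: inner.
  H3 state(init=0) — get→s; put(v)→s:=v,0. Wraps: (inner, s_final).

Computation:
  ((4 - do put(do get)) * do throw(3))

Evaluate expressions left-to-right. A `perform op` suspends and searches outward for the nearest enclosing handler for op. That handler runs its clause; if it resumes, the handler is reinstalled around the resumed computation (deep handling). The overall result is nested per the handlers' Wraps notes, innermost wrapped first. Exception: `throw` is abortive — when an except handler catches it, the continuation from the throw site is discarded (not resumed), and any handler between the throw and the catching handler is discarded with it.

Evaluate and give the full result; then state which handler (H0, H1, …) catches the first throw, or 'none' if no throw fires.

Answer: (16, 0) ; first throw caught by: H2

Evaluation trace:
get @ H3 ⇒ 0
put(0) @ H3 ⇒ s:=0
throw(3) @ H2 caught ⇒ 16
H3 returns (16, 0)
= (16, 0)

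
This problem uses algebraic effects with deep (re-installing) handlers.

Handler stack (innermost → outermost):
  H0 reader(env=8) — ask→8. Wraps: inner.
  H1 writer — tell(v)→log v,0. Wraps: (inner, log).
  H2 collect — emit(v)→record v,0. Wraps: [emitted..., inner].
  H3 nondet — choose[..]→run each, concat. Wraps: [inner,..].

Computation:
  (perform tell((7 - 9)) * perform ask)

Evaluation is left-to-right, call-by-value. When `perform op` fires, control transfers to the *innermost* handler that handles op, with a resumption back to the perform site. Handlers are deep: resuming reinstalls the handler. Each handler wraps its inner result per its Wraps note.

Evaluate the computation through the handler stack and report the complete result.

Answer: [[(0, (-2))]]

Step-by-step:
tell(-2) @ H1 ⇒ log+=-2
ask @ H0 ⇒ 8
H0 returns 0
H1 returns (0, (-2))
H2 returns [(0, (-2))]
H3 returns [[(0, (-2))]]
= [[(0, (-2))]]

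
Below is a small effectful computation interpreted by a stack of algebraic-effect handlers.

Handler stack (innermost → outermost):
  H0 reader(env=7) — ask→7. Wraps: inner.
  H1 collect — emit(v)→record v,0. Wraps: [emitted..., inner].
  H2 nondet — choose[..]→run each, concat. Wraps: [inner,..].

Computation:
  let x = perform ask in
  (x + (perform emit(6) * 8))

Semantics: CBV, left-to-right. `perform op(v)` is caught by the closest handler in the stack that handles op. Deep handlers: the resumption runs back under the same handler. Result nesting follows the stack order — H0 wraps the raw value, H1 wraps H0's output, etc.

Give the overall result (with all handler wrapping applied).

Answer: [[6, 7]]

Working:
ask @ H0 ⇒ 7
emit(6) @ H1 ⇒ out+=6
H0 returns 7
H1 returns [6, 7]
H2 returns [[6, 7]]
= [[6, 7]]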